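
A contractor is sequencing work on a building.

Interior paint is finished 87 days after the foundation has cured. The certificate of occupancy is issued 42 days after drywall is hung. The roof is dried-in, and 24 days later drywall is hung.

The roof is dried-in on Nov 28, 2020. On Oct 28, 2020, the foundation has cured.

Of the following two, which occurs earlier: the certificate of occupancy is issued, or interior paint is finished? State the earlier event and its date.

The roof is dried-in: Nov 28, 2020.
Drywall is hung: Nov 28, 2020 + 24 days = Dec 22, 2020.
The certificate of occupancy is issued: Dec 22, 2020 + 42 days = Feb 2, 2021.
The foundation has cured: Oct 28, 2020.
Interior paint is finished: Oct 28, 2020 + 87 days = Jan 23, 2021.
Comparing: the certificate of occupancy is issued on Feb 2, 2021 vs interior paint is finished on Jan 23, 2021. Earlier: interior paint is finished.

Interior paint is finished — Jan 23, 2021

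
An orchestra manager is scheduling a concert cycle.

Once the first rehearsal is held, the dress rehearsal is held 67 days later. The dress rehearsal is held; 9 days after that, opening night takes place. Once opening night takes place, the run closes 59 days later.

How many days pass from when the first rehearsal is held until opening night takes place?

76 days

Causal path: the first rehearsal is held → the dress rehearsal is held → opening night takes place.
Total delay along the path: 67 + 9 = 76 days.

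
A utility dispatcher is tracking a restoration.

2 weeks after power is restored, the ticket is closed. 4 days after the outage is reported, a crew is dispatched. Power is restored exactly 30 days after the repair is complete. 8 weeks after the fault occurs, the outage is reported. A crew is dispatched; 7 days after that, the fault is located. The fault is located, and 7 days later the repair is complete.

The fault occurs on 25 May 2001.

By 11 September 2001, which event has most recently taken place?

Power is restored

The fault occurs: May 25, 2001.
The outage is reported: May 25, 2001 + 8 weeks = Jul 20, 2001.
A crew is dispatched: Jul 20, 2001 + 4 days = Jul 24, 2001.
The fault is located: Jul 24, 2001 + 7 days = Jul 31, 2001.
The repair is complete: Jul 31, 2001 + 7 days = Aug 7, 2001.
Power is restored: Aug 7, 2001 + 30 days = Sep 6, 2001.
The ticket is closed: Sep 6, 2001 + 2 weeks = Sep 20, 2001.
Sep 11, 2001 falls between when power is restored (Sep 6, 2001) and when the ticket is closed (Sep 20, 2001).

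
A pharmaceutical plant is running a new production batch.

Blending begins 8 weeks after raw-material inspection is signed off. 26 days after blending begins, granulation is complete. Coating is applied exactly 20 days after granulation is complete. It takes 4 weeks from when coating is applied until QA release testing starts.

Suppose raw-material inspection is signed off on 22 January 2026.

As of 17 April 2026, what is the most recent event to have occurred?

Granulation is complete

Raw-material inspection is signed off: Jan 22, 2026.
Blending begins: Jan 22, 2026 + 8 weeks = Mar 19, 2026.
Granulation is complete: Mar 19, 2026 + 26 days = Apr 14, 2026.
Coating is applied: Apr 14, 2026 + 20 days = May 4, 2026.
QA release testing starts: May 4, 2026 + 4 weeks = Jun 1, 2026.
Apr 17, 2026 falls between when granulation is complete (Apr 14, 2026) and when coating is applied (May 4, 2026).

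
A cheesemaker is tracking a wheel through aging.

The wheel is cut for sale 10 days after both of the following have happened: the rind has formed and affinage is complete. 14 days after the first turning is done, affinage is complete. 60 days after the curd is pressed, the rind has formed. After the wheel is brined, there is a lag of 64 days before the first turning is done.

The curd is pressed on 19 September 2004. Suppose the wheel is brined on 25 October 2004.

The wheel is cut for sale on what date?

The curd is pressed: Sep 19, 2004.
The rind has formed: Sep 19, 2004 + 60 days = Nov 18, 2004.
The wheel is brined: Oct 25, 2004.
The first turning is done: Oct 25, 2004 + 64 days = Dec 28, 2004.
Affinage is complete: Dec 28, 2004 + 14 days = Jan 11, 2005.
Both prerequisites met — the rind has formed (Nov 18, 2004), affinage is complete (Jan 11, 2005); the later is Jan 11, 2005.
The wheel is cut for sale: Jan 11, 2005 + 10 days = Jan 21, 2005.

21 January 2005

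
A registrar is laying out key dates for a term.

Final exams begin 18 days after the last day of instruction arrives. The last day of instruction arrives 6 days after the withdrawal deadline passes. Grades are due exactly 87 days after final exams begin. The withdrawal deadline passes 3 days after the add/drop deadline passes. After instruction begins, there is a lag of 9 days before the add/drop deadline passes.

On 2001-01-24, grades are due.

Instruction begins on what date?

Grades are due: Jan 24, 2001.
Final exams begin: Jan 24, 2001 − 87 days = Oct 29, 2000.
The last day of instruction arrives: Oct 29, 2000 − 18 days = Oct 11, 2000.
The withdrawal deadline passes: Oct 11, 2000 − 6 days = Oct 5, 2000.
The add/drop deadline passes: Oct 5, 2000 − 3 days = Oct 2, 2000.
Instruction begins: Oct 2, 2000 − 9 days = Sep 23, 2000.

2000-09-23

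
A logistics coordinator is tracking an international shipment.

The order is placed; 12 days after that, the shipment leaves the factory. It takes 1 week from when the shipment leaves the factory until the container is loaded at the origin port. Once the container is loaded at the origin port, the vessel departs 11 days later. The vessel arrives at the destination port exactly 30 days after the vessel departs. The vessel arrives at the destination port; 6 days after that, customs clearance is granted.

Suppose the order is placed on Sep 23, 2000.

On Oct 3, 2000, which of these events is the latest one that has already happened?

The order is placed

The order is placed: Sep 23, 2000.
The shipment leaves the factory: Sep 23, 2000 + 12 days = Oct 5, 2000.
The container is loaded at the origin port: Oct 5, 2000 + 1 week = Oct 12, 2000.
The vessel departs: Oct 12, 2000 + 11 days = Oct 23, 2000.
The vessel arrives at the destination port: Oct 23, 2000 + 30 days = Nov 22, 2000.
Customs clearance is granted: Nov 22, 2000 + 6 days = Nov 28, 2000.
Oct 3, 2000 falls between when the order is placed (Sep 23, 2000) and when the shipment leaves the factory (Oct 5, 2000).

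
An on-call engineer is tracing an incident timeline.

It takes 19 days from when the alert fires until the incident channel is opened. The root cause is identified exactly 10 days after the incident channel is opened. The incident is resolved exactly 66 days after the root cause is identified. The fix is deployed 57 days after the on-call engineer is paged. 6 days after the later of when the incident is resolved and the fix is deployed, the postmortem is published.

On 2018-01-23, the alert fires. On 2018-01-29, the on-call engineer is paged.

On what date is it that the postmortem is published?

The alert fires: Jan 23, 2018.
The incident channel is opened: Jan 23, 2018 + 19 days = Feb 11, 2018.
The root cause is identified: Feb 11, 2018 + 10 days = Feb 21, 2018.
The incident is resolved: Feb 21, 2018 + 66 days = Apr 28, 2018.
The on-call engineer is paged: Jan 29, 2018.
The fix is deployed: Jan 29, 2018 + 57 days = Mar 27, 2018.
Both prerequisites met — the incident is resolved (Apr 28, 2018), the fix is deployed (Mar 27, 2018); the later is Apr 28, 2018.
The postmortem is published: Apr 28, 2018 + 6 days = May 4, 2018.

2018-05-04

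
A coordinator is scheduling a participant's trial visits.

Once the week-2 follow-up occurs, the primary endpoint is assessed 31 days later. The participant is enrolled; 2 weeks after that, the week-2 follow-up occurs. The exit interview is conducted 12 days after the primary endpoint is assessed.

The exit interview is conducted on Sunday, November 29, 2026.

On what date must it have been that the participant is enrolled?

Saturday, October 3, 2026

The exit interview is conducted: Nov 29, 2026.
The primary endpoint is assessed: Nov 29, 2026 − 12 days = Nov 17, 2026.
The week-2 follow-up occurs: Nov 17, 2026 − 31 days = Oct 17, 2026.
The participant is enrolled: Oct 17, 2026 − 2 weeks = Oct 3, 2026.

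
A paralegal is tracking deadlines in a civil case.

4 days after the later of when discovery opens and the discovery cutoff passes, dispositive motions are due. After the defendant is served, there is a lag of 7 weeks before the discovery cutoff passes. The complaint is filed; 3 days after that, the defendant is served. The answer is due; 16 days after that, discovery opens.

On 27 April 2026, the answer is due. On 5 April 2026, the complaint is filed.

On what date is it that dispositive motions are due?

31 May 2026

The answer is due: Apr 27, 2026.
Discovery opens: Apr 27, 2026 + 16 days = May 13, 2026.
The complaint is filed: Apr 5, 2026.
The defendant is served: Apr 5, 2026 + 3 days = Apr 8, 2026.
The discovery cutoff passes: Apr 8, 2026 + 7 weeks = May 27, 2026.
Both prerequisites met — discovery opens (May 13, 2026), the discovery cutoff passes (May 27, 2026); the later is May 27, 2026.
Dispositive motions are due: May 27, 2026 + 4 days = May 31, 2026.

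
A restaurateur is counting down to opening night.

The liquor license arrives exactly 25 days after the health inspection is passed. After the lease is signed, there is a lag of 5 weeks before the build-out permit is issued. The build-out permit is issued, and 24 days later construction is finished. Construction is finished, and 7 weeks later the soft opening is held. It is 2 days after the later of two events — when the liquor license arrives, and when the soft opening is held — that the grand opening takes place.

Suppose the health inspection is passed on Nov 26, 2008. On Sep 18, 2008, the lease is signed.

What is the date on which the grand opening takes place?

The health inspection is passed: Nov 26, 2008.
The liquor license arrives: Nov 26, 2008 + 25 days = Dec 21, 2008.
The lease is signed: Sep 18, 2008.
The build-out permit is issued: Sep 18, 2008 + 5 weeks = Oct 23, 2008.
Construction is finished: Oct 23, 2008 + 24 days = Nov 16, 2008.
The soft opening is held: Nov 16, 2008 + 7 weeks = Jan 4, 2009.
Both prerequisites met — the liquor license arrives (Dec 21, 2008), the soft opening is held (Jan 4, 2009); the later is Jan 4, 2009.
The grand opening takes place: Jan 4, 2009 + 2 days = Jan 6, 2009.

Jan 6, 2009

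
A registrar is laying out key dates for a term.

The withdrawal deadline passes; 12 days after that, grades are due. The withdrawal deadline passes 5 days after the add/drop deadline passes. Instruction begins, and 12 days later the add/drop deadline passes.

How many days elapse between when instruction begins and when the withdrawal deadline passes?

Causal path: instruction begins → the add/drop deadline passes → the withdrawal deadline passes.
Total delay along the path: 12 + 5 = 17 days.

17 days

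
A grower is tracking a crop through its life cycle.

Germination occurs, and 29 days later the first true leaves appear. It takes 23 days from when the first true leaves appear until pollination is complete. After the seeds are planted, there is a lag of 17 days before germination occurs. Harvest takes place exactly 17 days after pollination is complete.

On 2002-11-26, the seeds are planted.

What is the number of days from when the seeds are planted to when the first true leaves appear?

46 days

Causal path: the seeds are planted → germination occurs → the first true leaves appear.
Total delay along the path: 17 + 29 = 46 days.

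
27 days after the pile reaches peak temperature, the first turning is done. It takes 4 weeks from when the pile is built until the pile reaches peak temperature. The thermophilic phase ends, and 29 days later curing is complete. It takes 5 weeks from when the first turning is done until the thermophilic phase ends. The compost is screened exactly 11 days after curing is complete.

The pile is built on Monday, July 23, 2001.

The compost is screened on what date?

The pile is built: Jul 23, 2001.
The pile reaches peak temperature: Jul 23, 2001 + 4 weeks = Aug 20, 2001.
The first turning is done: Aug 20, 2001 + 27 days = Sep 16, 2001.
The thermophilic phase ends: Sep 16, 2001 + 5 weeks = Oct 21, 2001.
Curing is complete: Oct 21, 2001 + 29 days = Nov 19, 2001.
The compost is screened: Nov 19, 2001 + 11 days = Nov 30, 2001.

Friday, November 30, 2001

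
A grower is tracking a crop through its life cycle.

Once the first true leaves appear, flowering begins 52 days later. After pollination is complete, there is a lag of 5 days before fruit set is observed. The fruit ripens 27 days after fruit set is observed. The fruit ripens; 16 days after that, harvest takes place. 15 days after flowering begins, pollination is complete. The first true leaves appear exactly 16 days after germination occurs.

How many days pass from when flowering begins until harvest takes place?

63 days

Causal path: flowering begins → pollination is complete → fruit set is observed → the fruit ripens → harvest takes place.
Total delay along the path: 15 + 5 + 27 + 16 = 63 days.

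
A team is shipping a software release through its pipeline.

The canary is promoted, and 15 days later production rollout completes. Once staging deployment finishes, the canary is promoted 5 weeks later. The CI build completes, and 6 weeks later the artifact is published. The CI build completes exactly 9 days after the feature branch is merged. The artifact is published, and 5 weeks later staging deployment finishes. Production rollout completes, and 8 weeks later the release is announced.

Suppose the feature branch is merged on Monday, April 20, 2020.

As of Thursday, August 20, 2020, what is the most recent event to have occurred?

The feature branch is merged: Apr 20, 2020.
The CI build completes: Apr 20, 2020 + 9 days = Apr 29, 2020.
The artifact is published: Apr 29, 2020 + 6 weeks = Jun 10, 2020.
Staging deployment finishes: Jun 10, 2020 + 5 weeks = Jul 15, 2020.
The canary is promoted: Jul 15, 2020 + 5 weeks = Aug 19, 2020.
Production rollout completes: Aug 19, 2020 + 15 days = Sep 3, 2020.
The release is announced: Sep 3, 2020 + 8 weeks = Oct 29, 2020.
Aug 20, 2020 falls between when the canary is promoted (Aug 19, 2020) and when production rollout completes (Sep 3, 2020).

The canary is promoted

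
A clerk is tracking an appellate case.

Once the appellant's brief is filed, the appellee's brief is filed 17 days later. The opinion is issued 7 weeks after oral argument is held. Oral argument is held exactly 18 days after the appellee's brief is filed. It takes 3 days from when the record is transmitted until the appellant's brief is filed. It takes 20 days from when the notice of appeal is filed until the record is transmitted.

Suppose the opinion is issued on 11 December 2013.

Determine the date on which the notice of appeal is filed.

The opinion is issued: Dec 11, 2013.
Oral argument is held: Dec 11, 2013 − 7 weeks = Oct 23, 2013.
The appellee's brief is filed: Oct 23, 2013 − 18 days = Oct 5, 2013.
The appellant's brief is filed: Oct 5, 2013 − 17 days = Sep 18, 2013.
The record is transmitted: Sep 18, 2013 − 3 days = Sep 15, 2013.
The notice of appeal is filed: Sep 15, 2013 − 20 days = Aug 26, 2013.

26 August 2013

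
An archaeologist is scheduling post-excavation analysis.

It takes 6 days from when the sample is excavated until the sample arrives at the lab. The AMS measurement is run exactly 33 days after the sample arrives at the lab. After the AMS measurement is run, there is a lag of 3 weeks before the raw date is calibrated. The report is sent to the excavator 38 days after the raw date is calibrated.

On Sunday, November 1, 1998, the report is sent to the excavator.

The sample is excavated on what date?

The report is sent to the excavator: Nov 1, 1998.
The raw date is calibrated: Nov 1, 1998 − 38 days = Sep 24, 1998.
The AMS measurement is run: Sep 24, 1998 − 3 weeks = Sep 3, 1998.
The sample arrives at the lab: Sep 3, 1998 − 33 days = Aug 1, 1998.
The sample is excavated: Aug 1, 1998 − 6 days = Jul 26, 1998.

Sunday, July 26, 1998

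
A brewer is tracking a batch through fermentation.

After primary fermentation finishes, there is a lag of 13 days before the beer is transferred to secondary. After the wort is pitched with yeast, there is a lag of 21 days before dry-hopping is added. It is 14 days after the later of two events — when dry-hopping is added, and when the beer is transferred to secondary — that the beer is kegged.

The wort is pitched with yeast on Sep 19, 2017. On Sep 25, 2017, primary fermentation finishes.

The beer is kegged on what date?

The wort is pitched with yeast: Sep 19, 2017.
Dry-hopping is added: Sep 19, 2017 + 21 days = Oct 10, 2017.
Primary fermentation finishes: Sep 25, 2017.
The beer is transferred to secondary: Sep 25, 2017 + 13 days = Oct 8, 2017.
Both prerequisites met — dry-hopping is added (Oct 10, 2017), the beer is transferred to secondary (Oct 8, 2017); the later is Oct 10, 2017.
The beer is kegged: Oct 10, 2017 + 14 days = Oct 24, 2017.

Oct 24, 2017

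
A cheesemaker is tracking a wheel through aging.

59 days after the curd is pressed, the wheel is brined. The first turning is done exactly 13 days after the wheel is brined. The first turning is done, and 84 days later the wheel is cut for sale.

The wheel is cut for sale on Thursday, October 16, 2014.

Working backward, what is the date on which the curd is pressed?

Tuesday, May 13, 2014

The wheel is cut for sale: Oct 16, 2014.
The first turning is done: Oct 16, 2014 − 84 days = Jul 24, 2014.
The wheel is brined: Jul 24, 2014 − 13 days = Jul 11, 2014.
The curd is pressed: Jul 11, 2014 − 59 days = May 13, 2014.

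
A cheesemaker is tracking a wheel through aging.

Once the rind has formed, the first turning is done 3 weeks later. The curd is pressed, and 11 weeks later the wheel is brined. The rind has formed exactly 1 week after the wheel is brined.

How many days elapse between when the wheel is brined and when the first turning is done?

28 days

Causal path: the wheel is brined → the rind has formed → the first turning is done.
Total delay along the path: 1 + 3 weeks = 4 weeks = 28 days.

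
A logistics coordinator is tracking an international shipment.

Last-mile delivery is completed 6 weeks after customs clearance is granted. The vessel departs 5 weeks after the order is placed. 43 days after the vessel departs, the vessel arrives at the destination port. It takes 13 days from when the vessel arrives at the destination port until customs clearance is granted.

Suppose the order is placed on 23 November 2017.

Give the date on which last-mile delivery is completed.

The order is placed: Nov 23, 2017.
The vessel departs: Nov 23, 2017 + 5 weeks = Dec 28, 2017.
The vessel arrives at the destination port: Dec 28, 2017 + 43 days = Feb 9, 2018.
Customs clearance is granted: Feb 9, 2018 + 13 days = Feb 22, 2018.
Last-mile delivery is completed: Feb 22, 2018 + 6 weeks = Apr 5, 2018.

5 April 2018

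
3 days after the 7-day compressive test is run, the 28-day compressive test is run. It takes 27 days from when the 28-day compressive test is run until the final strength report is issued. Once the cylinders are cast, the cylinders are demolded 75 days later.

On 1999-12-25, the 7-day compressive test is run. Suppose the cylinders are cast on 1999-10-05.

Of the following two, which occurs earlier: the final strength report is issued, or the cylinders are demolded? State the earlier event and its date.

The 7-day compressive test is run: Dec 25, 1999.
The 28-day compressive test is run: Dec 25, 1999 + 3 days = Dec 28, 1999.
The final strength report is issued: Dec 28, 1999 + 27 days = Jan 24, 2000.
The cylinders are cast: Oct 5, 1999.
The cylinders are demolded: Oct 5, 1999 + 75 days = Dec 19, 1999.
Comparing: the final strength report is issued on Jan 24, 2000 vs the cylinders are demolded on Dec 19, 1999. Earlier: the cylinders are demolded.

The cylinders are demolded — 1999-12-19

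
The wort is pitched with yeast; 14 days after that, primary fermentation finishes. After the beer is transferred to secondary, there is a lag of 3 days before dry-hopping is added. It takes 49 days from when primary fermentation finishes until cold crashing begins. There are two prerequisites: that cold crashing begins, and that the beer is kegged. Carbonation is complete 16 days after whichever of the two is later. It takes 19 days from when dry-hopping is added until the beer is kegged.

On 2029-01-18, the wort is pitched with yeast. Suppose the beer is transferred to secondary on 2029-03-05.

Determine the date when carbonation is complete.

The wort is pitched with yeast: Jan 18, 2029.
Primary fermentation finishes: Jan 18, 2029 + 14 days = Feb 1, 2029.
Cold crashing begins: Feb 1, 2029 + 49 days = Mar 22, 2029.
The beer is transferred to secondary: Mar 5, 2029.
Dry-hopping is added: Mar 5, 2029 + 3 days = Mar 8, 2029.
The beer is kegged: Mar 8, 2029 + 19 days = Mar 27, 2029.
Both prerequisites met — cold crashing begins (Mar 22, 2029), the beer is kegged (Mar 27, 2029); the later is Mar 27, 2029.
Carbonation is complete: Mar 27, 2029 + 16 days = Apr 12, 2029.

2029-04-12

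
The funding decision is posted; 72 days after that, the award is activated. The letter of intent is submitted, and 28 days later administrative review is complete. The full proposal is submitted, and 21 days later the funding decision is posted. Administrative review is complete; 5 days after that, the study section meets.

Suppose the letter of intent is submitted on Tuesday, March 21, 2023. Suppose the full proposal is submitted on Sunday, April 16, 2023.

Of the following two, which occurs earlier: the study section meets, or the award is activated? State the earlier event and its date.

The letter of intent is submitted: Mar 21, 2023.
Administrative review is complete: Mar 21, 2023 + 28 days = Apr 18, 2023.
The study section meets: Apr 18, 2023 + 5 days = Apr 23, 2023.
The full proposal is submitted: Apr 16, 2023.
The funding decision is posted: Apr 16, 2023 + 21 days = May 7, 2023.
The award is activated: May 7, 2023 + 72 days = Jul 18, 2023.
Comparing: the study section meets on Apr 23, 2023 vs the award is activated on Jul 18, 2023. Earlier: the study section meets.

The study section meets — Sunday, April 23, 2023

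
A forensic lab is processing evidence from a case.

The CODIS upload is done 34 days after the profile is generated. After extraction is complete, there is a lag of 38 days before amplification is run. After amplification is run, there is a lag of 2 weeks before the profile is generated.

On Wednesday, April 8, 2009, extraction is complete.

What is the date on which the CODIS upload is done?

Extraction is complete: Apr 8, 2009.
Amplification is run: Apr 8, 2009 + 38 days = May 16, 2009.
The profile is generated: May 16, 2009 + 2 weeks = May 30, 2009.
The CODIS upload is done: May 30, 2009 + 34 days = Jul 3, 2009.

Friday, July 3, 2009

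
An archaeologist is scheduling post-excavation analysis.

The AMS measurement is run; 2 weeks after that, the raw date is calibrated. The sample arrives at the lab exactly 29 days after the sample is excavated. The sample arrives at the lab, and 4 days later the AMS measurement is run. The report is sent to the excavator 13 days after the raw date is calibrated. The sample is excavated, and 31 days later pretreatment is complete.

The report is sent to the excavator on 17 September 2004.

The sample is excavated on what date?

The report is sent to the excavator: Sep 17, 2004.
The raw date is calibrated: Sep 17, 2004 − 13 days = Sep 4, 2004.
The AMS measurement is run: Sep 4, 2004 − 2 weeks = Aug 21, 2004.
The sample arrives at the lab: Aug 21, 2004 − 4 days = Aug 17, 2004.
The sample is excavated: Aug 17, 2004 − 29 days = Jul 19, 2004.

19 July 2004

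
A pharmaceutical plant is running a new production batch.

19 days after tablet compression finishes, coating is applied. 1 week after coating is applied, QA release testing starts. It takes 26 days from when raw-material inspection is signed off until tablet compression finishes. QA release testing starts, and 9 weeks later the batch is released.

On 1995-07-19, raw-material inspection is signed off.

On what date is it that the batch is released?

Raw-material inspection is signed off: Jul 19, 1995.
Tablet compression finishes: Jul 19, 1995 + 26 days = Aug 14, 1995.
Coating is applied: Aug 14, 1995 + 19 days = Sep 2, 1995.
QA release testing starts: Sep 2, 1995 + 1 week = Sep 9, 1995.
The batch is released: Sep 9, 1995 + 9 weeks = Nov 11, 1995.

1995-11-11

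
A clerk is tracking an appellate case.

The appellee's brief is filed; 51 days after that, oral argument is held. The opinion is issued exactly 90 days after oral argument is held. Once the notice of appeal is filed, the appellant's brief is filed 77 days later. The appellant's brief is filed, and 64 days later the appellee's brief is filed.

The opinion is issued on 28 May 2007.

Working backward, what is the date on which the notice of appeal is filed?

19 August 2006

The opinion is issued: May 28, 2007.
Oral argument is held: May 28, 2007 − 90 days = Feb 27, 2007.
The appellee's brief is filed: Feb 27, 2007 − 51 days = Jan 7, 2007.
The appellant's brief is filed: Jan 7, 2007 − 64 days = Nov 4, 2006.
The notice of appeal is filed: Nov 4, 2006 − 77 days = Aug 19, 2006.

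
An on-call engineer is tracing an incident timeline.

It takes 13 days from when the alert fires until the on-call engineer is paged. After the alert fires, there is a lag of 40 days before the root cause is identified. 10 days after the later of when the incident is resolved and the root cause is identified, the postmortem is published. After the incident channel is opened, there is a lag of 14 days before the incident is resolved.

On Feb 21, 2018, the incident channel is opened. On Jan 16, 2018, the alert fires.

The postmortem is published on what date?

The incident channel is opened: Feb 21, 2018.
The incident is resolved: Feb 21, 2018 + 14 days = Mar 7, 2018.
The alert fires: Jan 16, 2018.
The root cause is identified: Jan 16, 2018 + 40 days = Feb 25, 2018.
Both prerequisites met — the incident is resolved (Mar 7, 2018), the root cause is identified (Feb 25, 2018); the later is Mar 7, 2018.
The postmortem is published: Mar 7, 2018 + 10 days = Mar 17, 2018.

Mar 17, 2018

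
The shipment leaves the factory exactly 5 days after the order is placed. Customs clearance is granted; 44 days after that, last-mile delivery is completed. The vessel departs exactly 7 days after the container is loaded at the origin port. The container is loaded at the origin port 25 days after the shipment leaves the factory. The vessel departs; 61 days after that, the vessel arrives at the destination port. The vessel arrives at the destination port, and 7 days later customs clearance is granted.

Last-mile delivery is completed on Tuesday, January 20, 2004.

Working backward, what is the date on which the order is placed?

Sunday, August 24, 2003

Last-mile delivery is completed: Jan 20, 2004.
Customs clearance is granted: Jan 20, 2004 − 44 days = Dec 7, 2003.
The vessel arrives at the destination port: Dec 7, 2003 − 7 days = Nov 30, 2003.
The vessel departs: Nov 30, 2003 − 61 days = Sep 30, 2003.
The container is loaded at the origin port: Sep 30, 2003 − 7 days = Sep 23, 2003.
The shipment leaves the factory: Sep 23, 2003 − 25 days = Aug 29, 2003.
The order is placed: Aug 29, 2003 − 5 days = Aug 24, 2003.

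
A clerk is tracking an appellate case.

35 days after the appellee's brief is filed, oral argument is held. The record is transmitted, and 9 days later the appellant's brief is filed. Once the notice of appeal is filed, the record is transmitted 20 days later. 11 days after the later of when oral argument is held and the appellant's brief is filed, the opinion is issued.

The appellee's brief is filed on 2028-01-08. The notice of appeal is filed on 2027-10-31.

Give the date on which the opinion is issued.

2028-02-23

The appellee's brief is filed: Jan 8, 2028.
Oral argument is held: Jan 8, 2028 + 35 days = Feb 12, 2028.
The notice of appeal is filed: Oct 31, 2027.
The record is transmitted: Oct 31, 2027 + 20 days = Nov 20, 2027.
The appellant's brief is filed: Nov 20, 2027 + 9 days = Nov 29, 2027.
Both prerequisites met — oral argument is held (Feb 12, 2028), the appellant's brief is filed (Nov 29, 2027); the later is Feb 12, 2028.
The opinion is issued: Feb 12, 2028 + 11 days = Feb 23, 2028.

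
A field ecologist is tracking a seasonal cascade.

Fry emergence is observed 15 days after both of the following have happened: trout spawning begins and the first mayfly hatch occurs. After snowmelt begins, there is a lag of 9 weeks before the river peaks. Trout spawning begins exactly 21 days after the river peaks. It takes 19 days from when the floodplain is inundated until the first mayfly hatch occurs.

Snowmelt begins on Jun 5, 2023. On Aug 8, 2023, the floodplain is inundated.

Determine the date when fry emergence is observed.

Sep 12, 2023

Snowmelt begins: Jun 5, 2023.
The river peaks: Jun 5, 2023 + 9 weeks = Aug 7, 2023.
Trout spawning begins: Aug 7, 2023 + 21 days = Aug 28, 2023.
The floodplain is inundated: Aug 8, 2023.
The first mayfly hatch occurs: Aug 8, 2023 + 19 days = Aug 27, 2023.
Both prerequisites met — trout spawning begins (Aug 28, 2023), the first mayfly hatch occurs (Aug 27, 2023); the later is Aug 28, 2023.
Fry emergence is observed: Aug 28, 2023 + 15 days = Sep 12, 2023.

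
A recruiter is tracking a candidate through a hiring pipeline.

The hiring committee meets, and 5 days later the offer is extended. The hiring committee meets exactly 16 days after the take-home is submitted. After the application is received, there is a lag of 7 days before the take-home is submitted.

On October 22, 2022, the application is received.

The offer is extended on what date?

November 19, 2022

The application is received: Oct 22, 2022.
The take-home is submitted: Oct 22, 2022 + 7 days = Oct 29, 2022.
The hiring committee meets: Oct 29, 2022 + 16 days = Nov 14, 2022.
The offer is extended: Nov 14, 2022 + 5 days = Nov 19, 2022.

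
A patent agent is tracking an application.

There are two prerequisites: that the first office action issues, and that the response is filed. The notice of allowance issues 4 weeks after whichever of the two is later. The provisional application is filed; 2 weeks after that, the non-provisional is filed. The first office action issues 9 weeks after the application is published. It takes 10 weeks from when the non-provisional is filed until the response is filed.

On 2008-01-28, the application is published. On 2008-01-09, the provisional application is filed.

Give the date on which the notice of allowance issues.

2008-04-30

The application is published: Jan 28, 2008.
The first office action issues: Jan 28, 2008 + 9 weeks = Mar 31, 2008.
The provisional application is filed: Jan 9, 2008.
The non-provisional is filed: Jan 9, 2008 + 2 weeks = Jan 23, 2008.
The response is filed: Jan 23, 2008 + 10 weeks = Apr 2, 2008.
Both prerequisites met — the first office action issues (Mar 31, 2008), the response is filed (Apr 2, 2008); the later is Apr 2, 2008.
The notice of allowance issues: Apr 2, 2008 + 4 weeks = Apr 30, 2008.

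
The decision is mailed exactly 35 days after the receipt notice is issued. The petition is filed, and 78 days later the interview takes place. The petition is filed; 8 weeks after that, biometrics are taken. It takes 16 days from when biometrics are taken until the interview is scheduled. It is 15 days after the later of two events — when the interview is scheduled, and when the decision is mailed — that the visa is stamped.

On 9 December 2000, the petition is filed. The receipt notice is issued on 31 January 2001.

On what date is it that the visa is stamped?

The petition is filed: Dec 9, 2000.
Biometrics are taken: Dec 9, 2000 + 8 weeks = Feb 3, 2001.
The interview is scheduled: Feb 3, 2001 + 16 days = Feb 19, 2001.
The receipt notice is issued: Jan 31, 2001.
The decision is mailed: Jan 31, 2001 + 35 days = Mar 7, 2001.
Both prerequisites met — the interview is scheduled (Feb 19, 2001), the decision is mailed (Mar 7, 2001); the later is Mar 7, 2001.
The visa is stamped: Mar 7, 2001 + 15 days = Mar 22, 2001.

22 March 2001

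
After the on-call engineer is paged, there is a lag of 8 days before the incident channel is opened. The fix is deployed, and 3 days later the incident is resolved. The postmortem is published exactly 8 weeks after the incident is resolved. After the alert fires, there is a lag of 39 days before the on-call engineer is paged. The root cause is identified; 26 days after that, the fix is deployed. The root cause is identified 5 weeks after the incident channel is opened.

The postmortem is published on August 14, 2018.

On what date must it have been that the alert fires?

February 28, 2018

The postmortem is published: Aug 14, 2018.
The incident is resolved: Aug 14, 2018 − 8 weeks = Jun 19, 2018.
The fix is deployed: Jun 19, 2018 − 3 days = Jun 16, 2018.
The root cause is identified: Jun 16, 2018 − 26 days = May 21, 2018.
The incident channel is opened: May 21, 2018 − 5 weeks = Apr 16, 2018.
The on-call engineer is paged: Apr 16, 2018 − 8 days = Apr 8, 2018.
The alert fires: Apr 8, 2018 − 39 days = Feb 28, 2018.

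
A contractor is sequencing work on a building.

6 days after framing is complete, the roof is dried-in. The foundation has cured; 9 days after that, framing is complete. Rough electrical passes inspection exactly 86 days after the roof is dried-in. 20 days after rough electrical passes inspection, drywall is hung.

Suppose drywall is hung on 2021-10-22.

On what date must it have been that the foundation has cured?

Drywall is hung: Oct 22, 2021.
Rough electrical passes inspection: Oct 22, 2021 − 20 days = Oct 2, 2021.
The roof is dried-in: Oct 2, 2021 − 86 days = Jul 8, 2021.
Framing is complete: Jul 8, 2021 − 6 days = Jul 2, 2021.
The foundation has cured: Jul 2, 2021 − 9 days = Jun 23, 2021.

2021-06-23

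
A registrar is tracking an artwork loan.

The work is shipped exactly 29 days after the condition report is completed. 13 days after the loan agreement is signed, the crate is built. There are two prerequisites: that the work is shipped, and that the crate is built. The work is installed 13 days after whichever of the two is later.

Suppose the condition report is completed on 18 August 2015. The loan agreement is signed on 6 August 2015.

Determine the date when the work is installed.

The condition report is completed: Aug 18, 2015.
The work is shipped: Aug 18, 2015 + 29 days = Sep 16, 2015.
The loan agreement is signed: Aug 6, 2015.
The crate is built: Aug 6, 2015 + 13 days = Aug 19, 2015.
Both prerequisites met — the work is shipped (Sep 16, 2015), the crate is built (Aug 19, 2015); the later is Sep 16, 2015.
The work is installed: Sep 16, 2015 + 13 days = Sep 29, 2015.

29 September 2015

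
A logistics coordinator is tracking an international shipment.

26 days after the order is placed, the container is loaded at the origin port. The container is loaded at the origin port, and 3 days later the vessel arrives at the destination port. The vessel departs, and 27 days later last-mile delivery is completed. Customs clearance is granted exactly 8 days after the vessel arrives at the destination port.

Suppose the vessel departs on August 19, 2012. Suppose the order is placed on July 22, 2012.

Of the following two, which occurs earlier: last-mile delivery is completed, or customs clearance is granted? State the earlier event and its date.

Customs clearance is granted — August 28, 2012

The vessel departs: Aug 19, 2012.
Last-mile delivery is completed: Aug 19, 2012 + 27 days = Sep 15, 2012.
The order is placed: Jul 22, 2012.
The container is loaded at the origin port: Jul 22, 2012 + 26 days = Aug 17, 2012.
The vessel arrives at the destination port: Aug 17, 2012 + 3 days = Aug 20, 2012.
Customs clearance is granted: Aug 20, 2012 + 8 days = Aug 28, 2012.
Comparing: last-mile delivery is completed on Sep 15, 2012 vs customs clearance is granted on Aug 28, 2012. Earlier: customs clearance is granted.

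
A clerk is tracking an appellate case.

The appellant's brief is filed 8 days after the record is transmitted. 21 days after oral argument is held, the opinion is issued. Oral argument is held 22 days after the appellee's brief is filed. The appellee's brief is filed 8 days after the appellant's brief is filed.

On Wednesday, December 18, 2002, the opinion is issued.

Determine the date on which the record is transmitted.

Sunday, October 20, 2002

The opinion is issued: Dec 18, 2002.
Oral argument is held: Dec 18, 2002 − 21 days = Nov 27, 2002.
The appellee's brief is filed: Nov 27, 2002 − 22 days = Nov 5, 2002.
The appellant's brief is filed: Nov 5, 2002 − 8 days = Oct 28, 2002.
The record is transmitted: Oct 28, 2002 − 8 days = Oct 20, 2002.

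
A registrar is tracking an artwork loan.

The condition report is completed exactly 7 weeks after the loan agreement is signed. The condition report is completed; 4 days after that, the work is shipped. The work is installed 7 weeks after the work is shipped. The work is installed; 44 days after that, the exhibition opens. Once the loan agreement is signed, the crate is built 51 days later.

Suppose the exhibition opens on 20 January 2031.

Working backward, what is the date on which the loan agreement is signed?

27 August 2030

The exhibition opens: Jan 20, 2031.
The work is installed: Jan 20, 2031 − 44 days = Dec 7, 2030.
The work is shipped: Dec 7, 2030 − 7 weeks = Oct 19, 2030.
The condition report is completed: Oct 19, 2030 − 4 days = Oct 15, 2030.
The loan agreement is signed: Oct 15, 2030 − 7 weeks = Aug 27, 2030.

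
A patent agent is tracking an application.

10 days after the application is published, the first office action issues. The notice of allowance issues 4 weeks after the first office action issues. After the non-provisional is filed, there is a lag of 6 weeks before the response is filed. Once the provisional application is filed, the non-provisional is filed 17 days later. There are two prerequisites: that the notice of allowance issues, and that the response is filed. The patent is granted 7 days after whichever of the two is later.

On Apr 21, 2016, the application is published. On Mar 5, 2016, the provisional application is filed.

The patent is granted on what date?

Jun 5, 2016

The application is published: Apr 21, 2016.
The first office action issues: Apr 21, 2016 + 10 days = May 1, 2016.
The notice of allowance issues: May 1, 2016 + 4 weeks = May 29, 2016.
The provisional application is filed: Mar 5, 2016.
The non-provisional is filed: Mar 5, 2016 + 17 days = Mar 22, 2016.
The response is filed: Mar 22, 2016 + 6 weeks = May 3, 2016.
Both prerequisites met — the notice of allowance issues (May 29, 2016), the response is filed (May 3, 2016); the later is May 29, 2016.
The patent is granted: May 29, 2016 + 7 days = Jun 5, 2016.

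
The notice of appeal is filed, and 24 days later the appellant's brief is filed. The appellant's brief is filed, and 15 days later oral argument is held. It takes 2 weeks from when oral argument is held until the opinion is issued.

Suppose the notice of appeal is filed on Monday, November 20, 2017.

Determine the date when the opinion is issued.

The notice of appeal is filed: Nov 20, 2017.
The appellant's brief is filed: Nov 20, 2017 + 24 days = Dec 14, 2017.
Oral argument is held: Dec 14, 2017 + 15 days = Dec 29, 2017.
The opinion is issued: Dec 29, 2017 + 2 weeks = Jan 12, 2018.

Friday, January 12, 2018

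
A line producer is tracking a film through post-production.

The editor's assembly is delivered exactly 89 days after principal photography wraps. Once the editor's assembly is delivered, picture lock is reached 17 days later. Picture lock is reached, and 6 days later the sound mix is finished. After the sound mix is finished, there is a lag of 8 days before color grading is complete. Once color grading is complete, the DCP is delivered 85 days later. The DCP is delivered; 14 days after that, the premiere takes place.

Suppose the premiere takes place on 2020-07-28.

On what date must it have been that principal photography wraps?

2019-12-22

The premiere takes place: Jul 28, 2020.
The DCP is delivered: Jul 28, 2020 − 14 days = Jul 14, 2020.
Color grading is complete: Jul 14, 2020 − 85 days = Apr 20, 2020.
The sound mix is finished: Apr 20, 2020 − 8 days = Apr 12, 2020.
Picture lock is reached: Apr 12, 2020 − 6 days = Apr 6, 2020.
The editor's assembly is delivered: Apr 6, 2020 − 17 days = Mar 20, 2020.
Principal photography wraps: Mar 20, 2020 − 89 days = Dec 22, 2019.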